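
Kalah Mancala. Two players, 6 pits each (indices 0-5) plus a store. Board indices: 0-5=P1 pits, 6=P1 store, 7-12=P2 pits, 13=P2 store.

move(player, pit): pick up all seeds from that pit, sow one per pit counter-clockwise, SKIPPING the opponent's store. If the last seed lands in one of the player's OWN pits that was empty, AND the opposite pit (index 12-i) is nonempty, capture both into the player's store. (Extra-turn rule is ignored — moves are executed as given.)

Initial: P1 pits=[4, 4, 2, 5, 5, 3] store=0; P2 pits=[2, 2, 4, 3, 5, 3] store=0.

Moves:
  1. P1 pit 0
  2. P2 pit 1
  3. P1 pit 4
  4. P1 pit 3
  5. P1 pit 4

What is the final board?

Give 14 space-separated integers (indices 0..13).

Move 1: P1 pit0 -> P1=[0,5,3,6,6,3](0) P2=[2,2,4,3,5,3](0)
Move 2: P2 pit1 -> P1=[0,5,3,6,6,3](0) P2=[2,0,5,4,5,3](0)
Move 3: P1 pit4 -> P1=[0,5,3,6,0,4](1) P2=[3,1,6,5,5,3](0)
Move 4: P1 pit3 -> P1=[0,5,3,0,1,5](2) P2=[4,2,7,5,5,3](0)
Move 5: P1 pit4 -> P1=[0,5,3,0,0,6](2) P2=[4,2,7,5,5,3](0)

Answer: 0 5 3 0 0 6 2 4 2 7 5 5 3 0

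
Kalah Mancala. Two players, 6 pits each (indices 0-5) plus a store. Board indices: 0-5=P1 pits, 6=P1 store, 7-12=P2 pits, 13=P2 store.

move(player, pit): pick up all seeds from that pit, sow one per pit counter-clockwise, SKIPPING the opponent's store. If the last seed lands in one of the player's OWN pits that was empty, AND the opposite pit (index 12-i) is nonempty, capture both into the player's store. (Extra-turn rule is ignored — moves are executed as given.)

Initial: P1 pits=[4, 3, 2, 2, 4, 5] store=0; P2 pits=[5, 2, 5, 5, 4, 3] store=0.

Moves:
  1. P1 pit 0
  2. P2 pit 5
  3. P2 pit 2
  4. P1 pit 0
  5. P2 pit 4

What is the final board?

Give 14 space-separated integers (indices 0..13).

Move 1: P1 pit0 -> P1=[0,4,3,3,5,5](0) P2=[5,2,5,5,4,3](0)
Move 2: P2 pit5 -> P1=[1,5,3,3,5,5](0) P2=[5,2,5,5,4,0](1)
Move 3: P2 pit2 -> P1=[2,5,3,3,5,5](0) P2=[5,2,0,6,5,1](2)
Move 4: P1 pit0 -> P1=[0,6,4,3,5,5](0) P2=[5,2,0,6,5,1](2)
Move 5: P2 pit4 -> P1=[1,7,5,3,5,5](0) P2=[5,2,0,6,0,2](3)

Answer: 1 7 5 3 5 5 0 5 2 0 6 0 2 3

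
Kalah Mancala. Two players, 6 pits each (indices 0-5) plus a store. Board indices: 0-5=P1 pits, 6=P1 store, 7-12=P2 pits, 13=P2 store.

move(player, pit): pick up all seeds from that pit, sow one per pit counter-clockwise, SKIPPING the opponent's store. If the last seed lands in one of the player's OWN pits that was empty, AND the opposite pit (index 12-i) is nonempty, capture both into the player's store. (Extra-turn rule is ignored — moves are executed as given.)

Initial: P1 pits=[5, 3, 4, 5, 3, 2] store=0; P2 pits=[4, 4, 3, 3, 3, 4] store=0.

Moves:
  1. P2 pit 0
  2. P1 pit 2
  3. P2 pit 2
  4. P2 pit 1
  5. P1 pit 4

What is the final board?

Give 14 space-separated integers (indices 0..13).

Move 1: P2 pit0 -> P1=[5,3,4,5,3,2](0) P2=[0,5,4,4,4,4](0)
Move 2: P1 pit2 -> P1=[5,3,0,6,4,3](1) P2=[0,5,4,4,4,4](0)
Move 3: P2 pit2 -> P1=[5,3,0,6,4,3](1) P2=[0,5,0,5,5,5](1)
Move 4: P2 pit1 -> P1=[5,3,0,6,4,3](1) P2=[0,0,1,6,6,6](2)
Move 5: P1 pit4 -> P1=[5,3,0,6,0,4](2) P2=[1,1,1,6,6,6](2)

Answer: 5 3 0 6 0 4 2 1 1 1 6 6 6 2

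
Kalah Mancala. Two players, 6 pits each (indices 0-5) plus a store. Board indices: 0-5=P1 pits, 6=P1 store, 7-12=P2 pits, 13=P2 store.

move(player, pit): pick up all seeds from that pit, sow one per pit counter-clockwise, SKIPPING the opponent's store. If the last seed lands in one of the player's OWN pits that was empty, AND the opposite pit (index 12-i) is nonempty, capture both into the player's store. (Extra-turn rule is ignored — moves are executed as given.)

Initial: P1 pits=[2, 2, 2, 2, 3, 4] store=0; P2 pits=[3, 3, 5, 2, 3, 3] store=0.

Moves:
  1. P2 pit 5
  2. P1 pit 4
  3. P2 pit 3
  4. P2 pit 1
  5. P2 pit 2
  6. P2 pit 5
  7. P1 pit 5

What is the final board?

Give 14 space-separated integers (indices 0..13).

Move 1: P2 pit5 -> P1=[3,3,2,2,3,4](0) P2=[3,3,5,2,3,0](1)
Move 2: P1 pit4 -> P1=[3,3,2,2,0,5](1) P2=[4,3,5,2,3,0](1)
Move 3: P2 pit3 -> P1=[0,3,2,2,0,5](1) P2=[4,3,5,0,4,0](5)
Move 4: P2 pit1 -> P1=[0,3,2,2,0,5](1) P2=[4,0,6,1,5,0](5)
Move 5: P2 pit2 -> P1=[1,4,2,2,0,5](1) P2=[4,0,0,2,6,1](6)
Move 6: P2 pit5 -> P1=[1,4,2,2,0,5](1) P2=[4,0,0,2,6,0](7)
Move 7: P1 pit5 -> P1=[1,4,2,2,0,0](2) P2=[5,1,1,3,6,0](7)

Answer: 1 4 2 2 0 0 2 5 1 1 3 6 0 7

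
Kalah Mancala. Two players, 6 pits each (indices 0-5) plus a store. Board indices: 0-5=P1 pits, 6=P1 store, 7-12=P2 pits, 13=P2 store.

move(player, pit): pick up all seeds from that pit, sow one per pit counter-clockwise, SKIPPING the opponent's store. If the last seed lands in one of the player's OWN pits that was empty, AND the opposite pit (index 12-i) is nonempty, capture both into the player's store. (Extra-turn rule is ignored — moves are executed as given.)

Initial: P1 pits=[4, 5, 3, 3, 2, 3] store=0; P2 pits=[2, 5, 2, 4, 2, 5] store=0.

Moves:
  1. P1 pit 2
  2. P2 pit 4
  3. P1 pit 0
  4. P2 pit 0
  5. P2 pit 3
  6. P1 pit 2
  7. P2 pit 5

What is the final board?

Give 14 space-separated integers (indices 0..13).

Move 1: P1 pit2 -> P1=[4,5,0,4,3,4](0) P2=[2,5,2,4,2,5](0)
Move 2: P2 pit4 -> P1=[4,5,0,4,3,4](0) P2=[2,5,2,4,0,6](1)
Move 3: P1 pit0 -> P1=[0,6,1,5,4,4](0) P2=[2,5,2,4,0,6](1)
Move 4: P2 pit0 -> P1=[0,6,1,5,4,4](0) P2=[0,6,3,4,0,6](1)
Move 5: P2 pit3 -> P1=[1,6,1,5,4,4](0) P2=[0,6,3,0,1,7](2)
Move 6: P1 pit2 -> P1=[1,6,0,6,4,4](0) P2=[0,6,3,0,1,7](2)
Move 7: P2 pit5 -> P1=[2,7,1,7,5,5](0) P2=[0,6,3,0,1,0](3)

Answer: 2 7 1 7 5 5 0 0 6 3 0 1 0 3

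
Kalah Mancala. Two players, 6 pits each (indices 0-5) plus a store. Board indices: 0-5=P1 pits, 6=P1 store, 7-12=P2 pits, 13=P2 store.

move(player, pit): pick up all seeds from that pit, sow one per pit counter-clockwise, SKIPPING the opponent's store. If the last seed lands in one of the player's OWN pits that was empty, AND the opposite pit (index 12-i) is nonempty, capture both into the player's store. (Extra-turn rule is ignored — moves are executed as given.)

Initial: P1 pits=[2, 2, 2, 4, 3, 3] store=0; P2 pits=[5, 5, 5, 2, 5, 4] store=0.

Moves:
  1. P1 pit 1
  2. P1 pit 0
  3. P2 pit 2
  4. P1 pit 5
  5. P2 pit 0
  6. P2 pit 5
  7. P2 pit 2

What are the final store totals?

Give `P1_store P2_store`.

Move 1: P1 pit1 -> P1=[2,0,3,5,3,3](0) P2=[5,5,5,2,5,4](0)
Move 2: P1 pit0 -> P1=[0,1,4,5,3,3](0) P2=[5,5,5,2,5,4](0)
Move 3: P2 pit2 -> P1=[1,1,4,5,3,3](0) P2=[5,5,0,3,6,5](1)
Move 4: P1 pit5 -> P1=[1,1,4,5,3,0](1) P2=[6,6,0,3,6,5](1)
Move 5: P2 pit0 -> P1=[1,1,4,5,3,0](1) P2=[0,7,1,4,7,6](2)
Move 6: P2 pit5 -> P1=[2,2,5,6,4,0](1) P2=[0,7,1,4,7,0](3)
Move 7: P2 pit2 -> P1=[2,2,5,6,4,0](1) P2=[0,7,0,5,7,0](3)

Answer: 1 3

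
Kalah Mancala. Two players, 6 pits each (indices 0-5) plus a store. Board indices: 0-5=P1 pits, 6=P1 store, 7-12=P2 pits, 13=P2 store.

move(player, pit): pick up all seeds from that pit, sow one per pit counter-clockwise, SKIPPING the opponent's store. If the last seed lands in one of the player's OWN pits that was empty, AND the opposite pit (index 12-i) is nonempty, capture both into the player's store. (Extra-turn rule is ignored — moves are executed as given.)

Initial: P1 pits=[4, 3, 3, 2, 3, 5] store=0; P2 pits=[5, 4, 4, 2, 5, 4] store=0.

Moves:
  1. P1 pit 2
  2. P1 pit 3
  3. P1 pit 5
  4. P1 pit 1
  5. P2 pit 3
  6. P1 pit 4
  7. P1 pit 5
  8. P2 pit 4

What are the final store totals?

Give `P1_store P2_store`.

Answer: 4 2

Derivation:
Move 1: P1 pit2 -> P1=[4,3,0,3,4,6](0) P2=[5,4,4,2,5,4](0)
Move 2: P1 pit3 -> P1=[4,3,0,0,5,7](1) P2=[5,4,4,2,5,4](0)
Move 3: P1 pit5 -> P1=[4,3,0,0,5,0](2) P2=[6,5,5,3,6,5](0)
Move 4: P1 pit1 -> P1=[4,0,1,1,6,0](2) P2=[6,5,5,3,6,5](0)
Move 5: P2 pit3 -> P1=[4,0,1,1,6,0](2) P2=[6,5,5,0,7,6](1)
Move 6: P1 pit4 -> P1=[4,0,1,1,0,1](3) P2=[7,6,6,1,7,6](1)
Move 7: P1 pit5 -> P1=[4,0,1,1,0,0](4) P2=[7,6,6,1,7,6](1)
Move 8: P2 pit4 -> P1=[5,1,2,2,1,0](4) P2=[7,6,6,1,0,7](2)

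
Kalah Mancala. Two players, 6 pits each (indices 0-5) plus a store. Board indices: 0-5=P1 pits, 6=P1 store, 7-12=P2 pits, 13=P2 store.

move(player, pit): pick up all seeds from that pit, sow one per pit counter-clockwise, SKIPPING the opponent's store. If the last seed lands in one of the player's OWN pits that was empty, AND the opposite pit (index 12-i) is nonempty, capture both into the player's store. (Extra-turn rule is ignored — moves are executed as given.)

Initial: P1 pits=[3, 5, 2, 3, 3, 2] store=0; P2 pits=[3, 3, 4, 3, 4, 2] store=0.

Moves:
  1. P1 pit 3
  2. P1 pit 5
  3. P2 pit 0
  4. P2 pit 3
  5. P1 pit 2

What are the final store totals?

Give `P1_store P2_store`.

Move 1: P1 pit3 -> P1=[3,5,2,0,4,3](1) P2=[3,3,4,3,4,2](0)
Move 2: P1 pit5 -> P1=[3,5,2,0,4,0](2) P2=[4,4,4,3,4,2](0)
Move 3: P2 pit0 -> P1=[3,5,2,0,4,0](2) P2=[0,5,5,4,5,2](0)
Move 4: P2 pit3 -> P1=[4,5,2,0,4,0](2) P2=[0,5,5,0,6,3](1)
Move 5: P1 pit2 -> P1=[4,5,0,1,5,0](2) P2=[0,5,5,0,6,3](1)

Answer: 2 1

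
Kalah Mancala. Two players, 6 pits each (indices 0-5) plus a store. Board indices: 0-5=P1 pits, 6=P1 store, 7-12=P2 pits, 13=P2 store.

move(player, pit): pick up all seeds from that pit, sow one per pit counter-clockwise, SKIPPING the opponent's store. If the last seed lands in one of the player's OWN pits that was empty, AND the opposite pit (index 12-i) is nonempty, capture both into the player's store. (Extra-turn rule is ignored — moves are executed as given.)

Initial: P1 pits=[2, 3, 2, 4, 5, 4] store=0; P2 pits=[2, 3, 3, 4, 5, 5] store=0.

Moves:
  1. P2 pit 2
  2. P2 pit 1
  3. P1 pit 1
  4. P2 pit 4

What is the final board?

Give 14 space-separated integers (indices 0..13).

Move 1: P2 pit2 -> P1=[2,3,2,4,5,4](0) P2=[2,3,0,5,6,6](0)
Move 2: P2 pit1 -> P1=[2,3,2,4,5,4](0) P2=[2,0,1,6,7,6](0)
Move 3: P1 pit1 -> P1=[2,0,3,5,6,4](0) P2=[2,0,1,6,7,6](0)
Move 4: P2 pit4 -> P1=[3,1,4,6,7,4](0) P2=[2,0,1,6,0,7](1)

Answer: 3 1 4 6 7 4 0 2 0 1 6 0 7 1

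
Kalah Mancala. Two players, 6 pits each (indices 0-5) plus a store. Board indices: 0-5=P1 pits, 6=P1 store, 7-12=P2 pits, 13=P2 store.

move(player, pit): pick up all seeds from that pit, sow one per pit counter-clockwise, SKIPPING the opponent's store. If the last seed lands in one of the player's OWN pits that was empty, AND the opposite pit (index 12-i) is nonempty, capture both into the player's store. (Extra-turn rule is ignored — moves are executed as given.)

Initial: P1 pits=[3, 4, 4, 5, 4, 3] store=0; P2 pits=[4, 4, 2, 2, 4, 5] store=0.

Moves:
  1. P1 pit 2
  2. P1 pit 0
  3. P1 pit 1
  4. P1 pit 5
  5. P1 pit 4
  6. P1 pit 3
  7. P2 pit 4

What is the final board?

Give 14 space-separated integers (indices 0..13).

Answer: 1 1 3 0 1 2 5 7 7 5 5 0 6 1

Derivation:
Move 1: P1 pit2 -> P1=[3,4,0,6,5,4](1) P2=[4,4,2,2,4,5](0)
Move 2: P1 pit0 -> P1=[0,5,1,7,5,4](1) P2=[4,4,2,2,4,5](0)
Move 3: P1 pit1 -> P1=[0,0,2,8,6,5](2) P2=[4,4,2,2,4,5](0)
Move 4: P1 pit5 -> P1=[0,0,2,8,6,0](3) P2=[5,5,3,3,4,5](0)
Move 5: P1 pit4 -> P1=[0,0,2,8,0,1](4) P2=[6,6,4,4,4,5](0)
Move 6: P1 pit3 -> P1=[0,0,2,0,1,2](5) P2=[7,7,5,5,5,5](0)
Move 7: P2 pit4 -> P1=[1,1,3,0,1,2](5) P2=[7,7,5,5,0,6](1)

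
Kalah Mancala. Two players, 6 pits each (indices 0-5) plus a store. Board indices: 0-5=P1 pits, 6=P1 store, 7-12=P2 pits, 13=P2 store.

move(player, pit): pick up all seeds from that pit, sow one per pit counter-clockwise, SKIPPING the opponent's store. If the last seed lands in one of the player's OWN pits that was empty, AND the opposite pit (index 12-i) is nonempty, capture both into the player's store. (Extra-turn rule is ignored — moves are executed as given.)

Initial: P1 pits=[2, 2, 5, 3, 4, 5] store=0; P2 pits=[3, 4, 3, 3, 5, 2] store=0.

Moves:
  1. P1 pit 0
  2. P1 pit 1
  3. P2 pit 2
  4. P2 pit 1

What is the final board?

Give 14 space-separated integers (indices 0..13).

Answer: 0 0 7 4 5 5 0 3 0 1 5 7 4 0

Derivation:
Move 1: P1 pit0 -> P1=[0,3,6,3,4,5](0) P2=[3,4,3,3,5,2](0)
Move 2: P1 pit1 -> P1=[0,0,7,4,5,5](0) P2=[3,4,3,3,5,2](0)
Move 3: P2 pit2 -> P1=[0,0,7,4,5,5](0) P2=[3,4,0,4,6,3](0)
Move 4: P2 pit1 -> P1=[0,0,7,4,5,5](0) P2=[3,0,1,5,7,4](0)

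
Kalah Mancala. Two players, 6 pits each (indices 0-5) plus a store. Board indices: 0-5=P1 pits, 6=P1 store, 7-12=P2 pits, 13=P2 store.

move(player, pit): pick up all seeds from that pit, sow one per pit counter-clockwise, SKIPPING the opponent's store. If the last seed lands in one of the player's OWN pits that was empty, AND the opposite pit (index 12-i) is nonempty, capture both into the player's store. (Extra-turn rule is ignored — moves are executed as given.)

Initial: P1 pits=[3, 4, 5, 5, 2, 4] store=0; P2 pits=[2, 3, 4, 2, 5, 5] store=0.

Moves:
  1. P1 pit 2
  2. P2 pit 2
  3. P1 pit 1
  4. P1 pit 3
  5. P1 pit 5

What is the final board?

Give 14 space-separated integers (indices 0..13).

Answer: 3 0 1 0 5 0 3 5 5 2 5 7 7 1

Derivation:
Move 1: P1 pit2 -> P1=[3,4,0,6,3,5](1) P2=[3,3,4,2,5,5](0)
Move 2: P2 pit2 -> P1=[3,4,0,6,3,5](1) P2=[3,3,0,3,6,6](1)
Move 3: P1 pit1 -> P1=[3,0,1,7,4,6](1) P2=[3,3,0,3,6,6](1)
Move 4: P1 pit3 -> P1=[3,0,1,0,5,7](2) P2=[4,4,1,4,6,6](1)
Move 5: P1 pit5 -> P1=[3,0,1,0,5,0](3) P2=[5,5,2,5,7,7](1)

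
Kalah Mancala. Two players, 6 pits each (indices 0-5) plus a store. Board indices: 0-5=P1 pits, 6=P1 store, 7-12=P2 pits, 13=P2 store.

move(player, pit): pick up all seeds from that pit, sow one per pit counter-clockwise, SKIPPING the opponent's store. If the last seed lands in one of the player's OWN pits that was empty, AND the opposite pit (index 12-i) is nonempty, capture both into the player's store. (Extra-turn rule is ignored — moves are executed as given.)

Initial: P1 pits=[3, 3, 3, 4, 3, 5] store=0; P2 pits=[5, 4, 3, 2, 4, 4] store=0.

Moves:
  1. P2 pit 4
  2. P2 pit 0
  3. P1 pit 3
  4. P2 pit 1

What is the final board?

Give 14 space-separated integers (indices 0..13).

Move 1: P2 pit4 -> P1=[4,4,3,4,3,5](0) P2=[5,4,3,2,0,5](1)
Move 2: P2 pit0 -> P1=[4,4,3,4,3,5](0) P2=[0,5,4,3,1,6](1)
Move 3: P1 pit3 -> P1=[4,4,3,0,4,6](1) P2=[1,5,4,3,1,6](1)
Move 4: P2 pit1 -> P1=[4,4,3,0,4,6](1) P2=[1,0,5,4,2,7](2)

Answer: 4 4 3 0 4 6 1 1 0 5 4 2 7 2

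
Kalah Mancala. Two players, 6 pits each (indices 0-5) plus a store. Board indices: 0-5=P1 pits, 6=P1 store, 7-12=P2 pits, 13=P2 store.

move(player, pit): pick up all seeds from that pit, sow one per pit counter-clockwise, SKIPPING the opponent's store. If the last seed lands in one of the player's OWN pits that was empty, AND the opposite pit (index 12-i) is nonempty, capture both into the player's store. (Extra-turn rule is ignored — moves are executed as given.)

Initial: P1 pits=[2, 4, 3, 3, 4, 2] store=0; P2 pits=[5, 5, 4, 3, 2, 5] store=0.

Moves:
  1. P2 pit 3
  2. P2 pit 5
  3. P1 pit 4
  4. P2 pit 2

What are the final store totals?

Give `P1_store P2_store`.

Answer: 1 3

Derivation:
Move 1: P2 pit3 -> P1=[2,4,3,3,4,2](0) P2=[5,5,4,0,3,6](1)
Move 2: P2 pit5 -> P1=[3,5,4,4,5,2](0) P2=[5,5,4,0,3,0](2)
Move 3: P1 pit4 -> P1=[3,5,4,4,0,3](1) P2=[6,6,5,0,3,0](2)
Move 4: P2 pit2 -> P1=[4,5,4,4,0,3](1) P2=[6,6,0,1,4,1](3)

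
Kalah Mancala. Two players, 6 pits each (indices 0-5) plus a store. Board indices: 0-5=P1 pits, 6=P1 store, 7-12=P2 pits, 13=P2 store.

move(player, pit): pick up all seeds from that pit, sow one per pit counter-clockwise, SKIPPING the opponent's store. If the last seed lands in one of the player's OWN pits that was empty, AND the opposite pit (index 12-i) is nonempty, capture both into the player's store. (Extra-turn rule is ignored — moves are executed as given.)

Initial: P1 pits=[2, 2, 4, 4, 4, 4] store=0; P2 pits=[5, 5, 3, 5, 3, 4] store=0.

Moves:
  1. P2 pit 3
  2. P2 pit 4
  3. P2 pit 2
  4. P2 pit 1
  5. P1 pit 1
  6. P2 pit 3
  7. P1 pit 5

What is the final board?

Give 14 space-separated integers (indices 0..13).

Answer: 4 0 5 5 5 0 1 6 1 2 1 3 9 3

Derivation:
Move 1: P2 pit3 -> P1=[3,3,4,4,4,4](0) P2=[5,5,3,0,4,5](1)
Move 2: P2 pit4 -> P1=[4,4,4,4,4,4](0) P2=[5,5,3,0,0,6](2)
Move 3: P2 pit2 -> P1=[4,4,4,4,4,4](0) P2=[5,5,0,1,1,7](2)
Move 4: P2 pit1 -> P1=[4,4,4,4,4,4](0) P2=[5,0,1,2,2,8](3)
Move 5: P1 pit1 -> P1=[4,0,5,5,5,5](0) P2=[5,0,1,2,2,8](3)
Move 6: P2 pit3 -> P1=[4,0,5,5,5,5](0) P2=[5,0,1,0,3,9](3)
Move 7: P1 pit5 -> P1=[4,0,5,5,5,0](1) P2=[6,1,2,1,3,9](3)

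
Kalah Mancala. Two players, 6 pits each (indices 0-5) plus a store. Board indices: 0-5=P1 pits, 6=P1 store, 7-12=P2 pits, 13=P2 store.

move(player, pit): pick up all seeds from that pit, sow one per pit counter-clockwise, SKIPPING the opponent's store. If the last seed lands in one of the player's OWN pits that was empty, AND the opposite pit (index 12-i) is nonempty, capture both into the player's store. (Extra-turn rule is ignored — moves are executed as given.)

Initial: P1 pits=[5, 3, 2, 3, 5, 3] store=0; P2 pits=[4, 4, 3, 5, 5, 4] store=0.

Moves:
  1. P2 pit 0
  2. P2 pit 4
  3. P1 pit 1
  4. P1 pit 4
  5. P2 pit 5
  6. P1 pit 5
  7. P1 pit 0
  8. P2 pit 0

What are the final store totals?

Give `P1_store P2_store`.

Move 1: P2 pit0 -> P1=[5,3,2,3,5,3](0) P2=[0,5,4,6,6,4](0)
Move 2: P2 pit4 -> P1=[6,4,3,4,5,3](0) P2=[0,5,4,6,0,5](1)
Move 3: P1 pit1 -> P1=[6,0,4,5,6,4](0) P2=[0,5,4,6,0,5](1)
Move 4: P1 pit4 -> P1=[6,0,4,5,0,5](1) P2=[1,6,5,7,0,5](1)
Move 5: P2 pit5 -> P1=[7,1,5,6,0,5](1) P2=[1,6,5,7,0,0](2)
Move 6: P1 pit5 -> P1=[7,1,5,6,0,0](2) P2=[2,7,6,8,0,0](2)
Move 7: P1 pit0 -> P1=[0,2,6,7,1,1](3) P2=[3,7,6,8,0,0](2)
Move 8: P2 pit0 -> P1=[0,2,6,7,1,1](3) P2=[0,8,7,9,0,0](2)

Answer: 3 2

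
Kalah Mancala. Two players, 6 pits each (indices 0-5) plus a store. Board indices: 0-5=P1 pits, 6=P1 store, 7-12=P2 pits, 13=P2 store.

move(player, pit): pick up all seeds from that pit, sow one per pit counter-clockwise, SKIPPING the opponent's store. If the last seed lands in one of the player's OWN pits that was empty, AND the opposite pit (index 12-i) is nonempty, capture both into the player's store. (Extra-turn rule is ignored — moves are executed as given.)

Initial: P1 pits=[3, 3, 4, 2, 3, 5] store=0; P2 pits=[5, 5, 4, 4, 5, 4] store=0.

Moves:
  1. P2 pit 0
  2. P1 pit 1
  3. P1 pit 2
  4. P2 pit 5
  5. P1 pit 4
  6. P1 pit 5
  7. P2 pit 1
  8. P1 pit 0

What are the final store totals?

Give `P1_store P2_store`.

Answer: 7 2

Derivation:
Move 1: P2 pit0 -> P1=[3,3,4,2,3,5](0) P2=[0,6,5,5,6,5](0)
Move 2: P1 pit1 -> P1=[3,0,5,3,4,5](0) P2=[0,6,5,5,6,5](0)
Move 3: P1 pit2 -> P1=[3,0,0,4,5,6](1) P2=[1,6,5,5,6,5](0)
Move 4: P2 pit5 -> P1=[4,1,1,5,5,6](1) P2=[1,6,5,5,6,0](1)
Move 5: P1 pit4 -> P1=[4,1,1,5,0,7](2) P2=[2,7,6,5,6,0](1)
Move 6: P1 pit5 -> P1=[4,1,1,5,0,0](3) P2=[3,8,7,6,7,1](1)
Move 7: P2 pit1 -> P1=[5,2,2,5,0,0](3) P2=[3,0,8,7,8,2](2)
Move 8: P1 pit0 -> P1=[0,3,3,6,1,0](7) P2=[0,0,8,7,8,2](2)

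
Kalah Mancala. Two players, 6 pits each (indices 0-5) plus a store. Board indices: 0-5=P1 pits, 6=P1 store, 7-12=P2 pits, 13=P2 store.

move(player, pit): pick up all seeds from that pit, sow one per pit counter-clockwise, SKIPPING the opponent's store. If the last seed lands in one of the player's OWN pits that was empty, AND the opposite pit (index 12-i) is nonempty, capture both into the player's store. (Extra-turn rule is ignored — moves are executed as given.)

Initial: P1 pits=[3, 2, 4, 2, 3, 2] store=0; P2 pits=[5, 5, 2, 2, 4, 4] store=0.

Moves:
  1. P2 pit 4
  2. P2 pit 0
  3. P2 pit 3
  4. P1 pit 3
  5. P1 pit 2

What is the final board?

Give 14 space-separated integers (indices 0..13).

Answer: 4 3 0 1 5 4 1 0 6 3 0 2 7 2

Derivation:
Move 1: P2 pit4 -> P1=[4,3,4,2,3,2](0) P2=[5,5,2,2,0,5](1)
Move 2: P2 pit0 -> P1=[4,3,4,2,3,2](0) P2=[0,6,3,3,1,6](1)
Move 3: P2 pit3 -> P1=[4,3,4,2,3,2](0) P2=[0,6,3,0,2,7](2)
Move 4: P1 pit3 -> P1=[4,3,4,0,4,3](0) P2=[0,6,3,0,2,7](2)
Move 5: P1 pit2 -> P1=[4,3,0,1,5,4](1) P2=[0,6,3,0,2,7](2)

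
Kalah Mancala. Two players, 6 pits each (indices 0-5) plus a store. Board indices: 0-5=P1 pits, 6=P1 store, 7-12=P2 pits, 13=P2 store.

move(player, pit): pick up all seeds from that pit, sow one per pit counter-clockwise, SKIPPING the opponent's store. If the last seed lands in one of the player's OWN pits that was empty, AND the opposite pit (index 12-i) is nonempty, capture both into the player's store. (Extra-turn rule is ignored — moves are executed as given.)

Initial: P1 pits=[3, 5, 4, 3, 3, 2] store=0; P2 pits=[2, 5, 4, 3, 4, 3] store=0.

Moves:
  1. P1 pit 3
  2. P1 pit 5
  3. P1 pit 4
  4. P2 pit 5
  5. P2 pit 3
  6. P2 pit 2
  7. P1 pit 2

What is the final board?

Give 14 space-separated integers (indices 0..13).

Answer: 4 6 0 1 1 2 4 4 7 0 1 6 2 3

Derivation:
Move 1: P1 pit3 -> P1=[3,5,4,0,4,3](1) P2=[2,5,4,3,4,3](0)
Move 2: P1 pit5 -> P1=[3,5,4,0,4,0](2) P2=[3,6,4,3,4,3](0)
Move 3: P1 pit4 -> P1=[3,5,4,0,0,1](3) P2=[4,7,4,3,4,3](0)
Move 4: P2 pit5 -> P1=[4,6,4,0,0,1](3) P2=[4,7,4,3,4,0](1)
Move 5: P2 pit3 -> P1=[4,6,4,0,0,1](3) P2=[4,7,4,0,5,1](2)
Move 6: P2 pit2 -> P1=[4,6,4,0,0,1](3) P2=[4,7,0,1,6,2](3)
Move 7: P1 pit2 -> P1=[4,6,0,1,1,2](4) P2=[4,7,0,1,6,2](3)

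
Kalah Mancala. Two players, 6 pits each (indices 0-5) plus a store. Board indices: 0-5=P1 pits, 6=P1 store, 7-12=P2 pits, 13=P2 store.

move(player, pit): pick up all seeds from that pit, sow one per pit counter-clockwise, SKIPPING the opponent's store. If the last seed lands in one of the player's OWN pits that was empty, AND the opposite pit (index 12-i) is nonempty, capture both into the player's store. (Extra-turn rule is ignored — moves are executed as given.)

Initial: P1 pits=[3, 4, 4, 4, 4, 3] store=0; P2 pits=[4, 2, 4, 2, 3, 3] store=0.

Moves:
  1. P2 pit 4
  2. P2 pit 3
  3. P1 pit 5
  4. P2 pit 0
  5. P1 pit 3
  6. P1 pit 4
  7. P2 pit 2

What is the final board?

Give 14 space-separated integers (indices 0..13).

Answer: 5 5 4 0 0 2 3 2 5 0 2 3 7 2

Derivation:
Move 1: P2 pit4 -> P1=[4,4,4,4,4,3](0) P2=[4,2,4,2,0,4](1)
Move 2: P2 pit3 -> P1=[4,4,4,4,4,3](0) P2=[4,2,4,0,1,5](1)
Move 3: P1 pit5 -> P1=[4,4,4,4,4,0](1) P2=[5,3,4,0,1,5](1)
Move 4: P2 pit0 -> P1=[4,4,4,4,4,0](1) P2=[0,4,5,1,2,6](1)
Move 5: P1 pit3 -> P1=[4,4,4,0,5,1](2) P2=[1,4,5,1,2,6](1)
Move 6: P1 pit4 -> P1=[4,4,4,0,0,2](3) P2=[2,5,6,1,2,6](1)
Move 7: P2 pit2 -> P1=[5,5,4,0,0,2](3) P2=[2,5,0,2,3,7](2)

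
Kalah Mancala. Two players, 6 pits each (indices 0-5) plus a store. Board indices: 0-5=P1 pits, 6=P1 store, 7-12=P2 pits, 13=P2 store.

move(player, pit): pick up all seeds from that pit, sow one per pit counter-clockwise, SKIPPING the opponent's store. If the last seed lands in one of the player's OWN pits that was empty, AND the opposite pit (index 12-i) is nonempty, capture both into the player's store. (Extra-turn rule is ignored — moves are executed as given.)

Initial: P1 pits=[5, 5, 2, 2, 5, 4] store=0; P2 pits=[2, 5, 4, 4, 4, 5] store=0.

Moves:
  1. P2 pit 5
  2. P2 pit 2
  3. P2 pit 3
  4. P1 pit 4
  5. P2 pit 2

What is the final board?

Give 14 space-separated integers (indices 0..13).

Answer: 7 7 0 3 0 5 1 3 6 0 0 6 2 7

Derivation:
Move 1: P2 pit5 -> P1=[6,6,3,3,5,4](0) P2=[2,5,4,4,4,0](1)
Move 2: P2 pit2 -> P1=[6,6,3,3,5,4](0) P2=[2,5,0,5,5,1](2)
Move 3: P2 pit3 -> P1=[7,7,3,3,5,4](0) P2=[2,5,0,0,6,2](3)
Move 4: P1 pit4 -> P1=[7,7,3,3,0,5](1) P2=[3,6,1,0,6,2](3)
Move 5: P2 pit2 -> P1=[7,7,0,3,0,5](1) P2=[3,6,0,0,6,2](7)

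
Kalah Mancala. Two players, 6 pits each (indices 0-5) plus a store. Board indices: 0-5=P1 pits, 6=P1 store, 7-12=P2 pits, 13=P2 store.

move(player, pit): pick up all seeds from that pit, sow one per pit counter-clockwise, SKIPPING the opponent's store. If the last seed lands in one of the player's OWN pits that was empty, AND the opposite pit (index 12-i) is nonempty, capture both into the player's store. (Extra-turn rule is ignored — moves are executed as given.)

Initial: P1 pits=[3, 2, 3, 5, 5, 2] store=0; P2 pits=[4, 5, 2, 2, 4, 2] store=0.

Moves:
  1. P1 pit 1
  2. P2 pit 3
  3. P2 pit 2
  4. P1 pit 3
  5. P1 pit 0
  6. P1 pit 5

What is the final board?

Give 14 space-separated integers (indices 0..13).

Move 1: P1 pit1 -> P1=[3,0,4,6,5,2](0) P2=[4,5,2,2,4,2](0)
Move 2: P2 pit3 -> P1=[3,0,4,6,5,2](0) P2=[4,5,2,0,5,3](0)
Move 3: P2 pit2 -> P1=[3,0,4,6,5,2](0) P2=[4,5,0,1,6,3](0)
Move 4: P1 pit3 -> P1=[3,0,4,0,6,3](1) P2=[5,6,1,1,6,3](0)
Move 5: P1 pit0 -> P1=[0,1,5,0,6,3](3) P2=[5,6,0,1,6,3](0)
Move 6: P1 pit5 -> P1=[0,1,5,0,6,0](4) P2=[6,7,0,1,6,3](0)

Answer: 0 1 5 0 6 0 4 6 7 0 1 6 3 0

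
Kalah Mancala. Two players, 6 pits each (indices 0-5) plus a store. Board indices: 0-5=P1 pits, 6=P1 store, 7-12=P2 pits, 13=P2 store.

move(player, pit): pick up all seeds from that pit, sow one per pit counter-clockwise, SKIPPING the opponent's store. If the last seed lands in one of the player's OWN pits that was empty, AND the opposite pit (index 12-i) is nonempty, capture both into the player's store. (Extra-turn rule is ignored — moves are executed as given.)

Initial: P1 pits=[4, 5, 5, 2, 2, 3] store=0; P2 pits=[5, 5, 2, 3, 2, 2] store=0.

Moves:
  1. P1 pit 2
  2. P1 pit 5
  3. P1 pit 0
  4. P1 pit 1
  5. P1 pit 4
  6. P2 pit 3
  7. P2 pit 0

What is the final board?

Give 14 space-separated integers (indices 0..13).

Answer: 1 1 3 5 0 2 4 0 8 5 1 4 4 2

Derivation:
Move 1: P1 pit2 -> P1=[4,5,0,3,3,4](1) P2=[6,5,2,3,2,2](0)
Move 2: P1 pit5 -> P1=[4,5,0,3,3,0](2) P2=[7,6,3,3,2,2](0)
Move 3: P1 pit0 -> P1=[0,6,1,4,4,0](2) P2=[7,6,3,3,2,2](0)
Move 4: P1 pit1 -> P1=[0,0,2,5,5,1](3) P2=[8,6,3,3,2,2](0)
Move 5: P1 pit4 -> P1=[0,0,2,5,0,2](4) P2=[9,7,4,3,2,2](0)
Move 6: P2 pit3 -> P1=[0,0,2,5,0,2](4) P2=[9,7,4,0,3,3](1)
Move 7: P2 pit0 -> P1=[1,1,3,5,0,2](4) P2=[0,8,5,1,4,4](2)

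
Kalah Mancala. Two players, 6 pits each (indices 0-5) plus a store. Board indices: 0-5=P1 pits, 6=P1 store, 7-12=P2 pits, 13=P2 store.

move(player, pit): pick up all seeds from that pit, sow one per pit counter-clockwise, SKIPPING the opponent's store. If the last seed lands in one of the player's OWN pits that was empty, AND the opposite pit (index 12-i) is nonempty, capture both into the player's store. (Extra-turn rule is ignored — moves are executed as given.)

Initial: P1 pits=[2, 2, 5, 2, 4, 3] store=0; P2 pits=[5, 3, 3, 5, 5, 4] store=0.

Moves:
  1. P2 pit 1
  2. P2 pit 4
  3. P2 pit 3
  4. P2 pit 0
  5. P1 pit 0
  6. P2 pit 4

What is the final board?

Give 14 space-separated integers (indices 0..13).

Move 1: P2 pit1 -> P1=[2,2,5,2,4,3](0) P2=[5,0,4,6,6,4](0)
Move 2: P2 pit4 -> P1=[3,3,6,3,4,3](0) P2=[5,0,4,6,0,5](1)
Move 3: P2 pit3 -> P1=[4,4,7,3,4,3](0) P2=[5,0,4,0,1,6](2)
Move 4: P2 pit0 -> P1=[4,4,7,3,4,3](0) P2=[0,1,5,1,2,7](2)
Move 5: P1 pit0 -> P1=[0,5,8,4,5,3](0) P2=[0,1,5,1,2,7](2)
Move 6: P2 pit4 -> P1=[0,5,8,4,5,3](0) P2=[0,1,5,1,0,8](3)

Answer: 0 5 8 4 5 3 0 0 1 5 1 0 8 3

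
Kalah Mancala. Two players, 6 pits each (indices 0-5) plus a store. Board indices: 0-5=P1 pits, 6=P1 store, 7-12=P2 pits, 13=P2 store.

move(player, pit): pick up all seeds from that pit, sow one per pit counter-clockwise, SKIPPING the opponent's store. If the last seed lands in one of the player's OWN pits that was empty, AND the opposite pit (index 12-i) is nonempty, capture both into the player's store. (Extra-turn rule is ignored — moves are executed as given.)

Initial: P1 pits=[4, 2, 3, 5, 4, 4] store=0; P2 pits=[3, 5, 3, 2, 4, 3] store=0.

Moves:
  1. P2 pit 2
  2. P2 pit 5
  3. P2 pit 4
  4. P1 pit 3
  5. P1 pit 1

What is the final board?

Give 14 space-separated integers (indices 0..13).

Answer: 6 0 6 1 6 6 1 4 6 0 3 0 1 2

Derivation:
Move 1: P2 pit2 -> P1=[4,2,3,5,4,4](0) P2=[3,5,0,3,5,4](0)
Move 2: P2 pit5 -> P1=[5,3,4,5,4,4](0) P2=[3,5,0,3,5,0](1)
Move 3: P2 pit4 -> P1=[6,4,5,5,4,4](0) P2=[3,5,0,3,0,1](2)
Move 4: P1 pit3 -> P1=[6,4,5,0,5,5](1) P2=[4,6,0,3,0,1](2)
Move 5: P1 pit1 -> P1=[6,0,6,1,6,6](1) P2=[4,6,0,3,0,1](2)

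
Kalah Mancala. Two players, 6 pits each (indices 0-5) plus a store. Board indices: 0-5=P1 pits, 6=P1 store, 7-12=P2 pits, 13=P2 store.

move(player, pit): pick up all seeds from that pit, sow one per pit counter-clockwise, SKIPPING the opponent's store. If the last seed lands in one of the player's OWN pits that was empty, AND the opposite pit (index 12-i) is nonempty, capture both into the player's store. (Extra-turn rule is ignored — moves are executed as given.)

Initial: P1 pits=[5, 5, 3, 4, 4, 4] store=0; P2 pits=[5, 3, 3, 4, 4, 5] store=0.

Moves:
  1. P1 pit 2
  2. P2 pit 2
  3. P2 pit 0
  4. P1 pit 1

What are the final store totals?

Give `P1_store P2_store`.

Answer: 1 0

Derivation:
Move 1: P1 pit2 -> P1=[5,5,0,5,5,5](0) P2=[5,3,3,4,4,5](0)
Move 2: P2 pit2 -> P1=[5,5,0,5,5,5](0) P2=[5,3,0,5,5,6](0)
Move 3: P2 pit0 -> P1=[5,5,0,5,5,5](0) P2=[0,4,1,6,6,7](0)
Move 4: P1 pit1 -> P1=[5,0,1,6,6,6](1) P2=[0,4,1,6,6,7](0)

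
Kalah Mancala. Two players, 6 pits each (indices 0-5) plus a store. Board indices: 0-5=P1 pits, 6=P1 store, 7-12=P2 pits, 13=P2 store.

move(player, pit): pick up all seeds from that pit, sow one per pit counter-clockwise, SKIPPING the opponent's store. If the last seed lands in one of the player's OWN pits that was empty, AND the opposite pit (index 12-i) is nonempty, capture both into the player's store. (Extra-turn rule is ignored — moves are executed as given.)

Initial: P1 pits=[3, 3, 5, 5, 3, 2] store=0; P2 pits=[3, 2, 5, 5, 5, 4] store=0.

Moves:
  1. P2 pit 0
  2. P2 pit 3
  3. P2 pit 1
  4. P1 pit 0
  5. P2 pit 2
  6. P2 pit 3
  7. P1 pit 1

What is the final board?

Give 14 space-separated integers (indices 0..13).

Answer: 1 0 9 7 5 3 1 1 0 0 0 9 7 2

Derivation:
Move 1: P2 pit0 -> P1=[3,3,5,5,3,2](0) P2=[0,3,6,6,5,4](0)
Move 2: P2 pit3 -> P1=[4,4,6,5,3,2](0) P2=[0,3,6,0,6,5](1)
Move 3: P2 pit1 -> P1=[4,4,6,5,3,2](0) P2=[0,0,7,1,7,5](1)
Move 4: P1 pit0 -> P1=[0,5,7,6,4,2](0) P2=[0,0,7,1,7,5](1)
Move 5: P2 pit2 -> P1=[1,6,8,6,4,2](0) P2=[0,0,0,2,8,6](2)
Move 6: P2 pit3 -> P1=[1,6,8,6,4,2](0) P2=[0,0,0,0,9,7](2)
Move 7: P1 pit1 -> P1=[1,0,9,7,5,3](1) P2=[1,0,0,0,9,7](2)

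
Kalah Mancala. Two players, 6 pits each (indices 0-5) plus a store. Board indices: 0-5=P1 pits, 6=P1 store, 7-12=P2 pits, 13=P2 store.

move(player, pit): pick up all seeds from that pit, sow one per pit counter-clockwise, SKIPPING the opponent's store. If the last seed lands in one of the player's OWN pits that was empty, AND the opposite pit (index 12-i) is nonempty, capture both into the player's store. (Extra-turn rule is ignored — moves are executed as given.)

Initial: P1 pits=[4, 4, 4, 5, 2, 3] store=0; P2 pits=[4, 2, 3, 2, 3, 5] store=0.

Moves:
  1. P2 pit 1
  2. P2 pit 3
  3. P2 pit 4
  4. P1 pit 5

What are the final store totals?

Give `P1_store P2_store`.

Answer: 1 2

Derivation:
Move 1: P2 pit1 -> P1=[4,4,4,5,2,3](0) P2=[4,0,4,3,3,5](0)
Move 2: P2 pit3 -> P1=[4,4,4,5,2,3](0) P2=[4,0,4,0,4,6](1)
Move 3: P2 pit4 -> P1=[5,5,4,5,2,3](0) P2=[4,0,4,0,0,7](2)
Move 4: P1 pit5 -> P1=[5,5,4,5,2,0](1) P2=[5,1,4,0,0,7](2)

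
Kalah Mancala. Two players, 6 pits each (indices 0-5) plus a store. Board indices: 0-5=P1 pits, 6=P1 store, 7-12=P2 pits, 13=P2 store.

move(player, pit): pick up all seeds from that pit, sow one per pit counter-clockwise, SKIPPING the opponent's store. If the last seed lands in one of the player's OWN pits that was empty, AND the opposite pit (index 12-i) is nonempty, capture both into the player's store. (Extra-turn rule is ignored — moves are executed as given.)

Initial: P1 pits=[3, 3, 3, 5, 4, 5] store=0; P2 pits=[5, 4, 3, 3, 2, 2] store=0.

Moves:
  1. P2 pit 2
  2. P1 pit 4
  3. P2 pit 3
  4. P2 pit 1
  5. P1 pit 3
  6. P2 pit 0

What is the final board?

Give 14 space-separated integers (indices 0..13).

Move 1: P2 pit2 -> P1=[3,3,3,5,4,5](0) P2=[5,4,0,4,3,3](0)
Move 2: P1 pit4 -> P1=[3,3,3,5,0,6](1) P2=[6,5,0,4,3,3](0)
Move 3: P2 pit3 -> P1=[4,3,3,5,0,6](1) P2=[6,5,0,0,4,4](1)
Move 4: P2 pit1 -> P1=[4,3,3,5,0,6](1) P2=[6,0,1,1,5,5](2)
Move 5: P1 pit3 -> P1=[4,3,3,0,1,7](2) P2=[7,1,1,1,5,5](2)
Move 6: P2 pit0 -> P1=[5,3,3,0,1,7](2) P2=[0,2,2,2,6,6](3)

Answer: 5 3 3 0 1 7 2 0 2 2 2 6 6 3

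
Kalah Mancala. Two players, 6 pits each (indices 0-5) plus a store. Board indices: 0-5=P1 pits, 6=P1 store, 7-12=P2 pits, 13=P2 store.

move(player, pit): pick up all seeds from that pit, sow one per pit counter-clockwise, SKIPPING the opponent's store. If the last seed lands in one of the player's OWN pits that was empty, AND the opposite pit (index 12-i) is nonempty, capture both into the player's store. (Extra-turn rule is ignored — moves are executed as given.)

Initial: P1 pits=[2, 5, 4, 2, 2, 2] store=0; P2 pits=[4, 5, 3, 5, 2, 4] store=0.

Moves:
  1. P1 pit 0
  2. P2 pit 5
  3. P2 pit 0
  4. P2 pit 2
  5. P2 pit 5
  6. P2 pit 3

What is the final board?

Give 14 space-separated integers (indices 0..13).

Answer: 2 8 7 3 2 2 0 0 6 0 0 5 1 4

Derivation:
Move 1: P1 pit0 -> P1=[0,6,5,2,2,2](0) P2=[4,5,3,5,2,4](0)
Move 2: P2 pit5 -> P1=[1,7,6,2,2,2](0) P2=[4,5,3,5,2,0](1)
Move 3: P2 pit0 -> P1=[1,7,6,2,2,2](0) P2=[0,6,4,6,3,0](1)
Move 4: P2 pit2 -> P1=[1,7,6,2,2,2](0) P2=[0,6,0,7,4,1](2)
Move 5: P2 pit5 -> P1=[1,7,6,2,2,2](0) P2=[0,6,0,7,4,0](3)
Move 6: P2 pit3 -> P1=[2,8,7,3,2,2](0) P2=[0,6,0,0,5,1](4)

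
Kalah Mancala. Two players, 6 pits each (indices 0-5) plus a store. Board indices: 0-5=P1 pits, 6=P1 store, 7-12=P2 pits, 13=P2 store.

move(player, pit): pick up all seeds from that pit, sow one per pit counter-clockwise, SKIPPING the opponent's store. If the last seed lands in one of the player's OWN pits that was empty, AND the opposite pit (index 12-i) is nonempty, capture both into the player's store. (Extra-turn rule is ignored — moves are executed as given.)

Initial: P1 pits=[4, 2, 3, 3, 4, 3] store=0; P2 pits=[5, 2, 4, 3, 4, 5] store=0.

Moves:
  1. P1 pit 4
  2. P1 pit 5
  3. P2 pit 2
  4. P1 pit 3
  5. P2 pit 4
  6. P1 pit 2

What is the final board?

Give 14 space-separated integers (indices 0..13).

Move 1: P1 pit4 -> P1=[4,2,3,3,0,4](1) P2=[6,3,4,3,4,5](0)
Move 2: P1 pit5 -> P1=[4,2,3,3,0,0](2) P2=[7,4,5,3,4,5](0)
Move 3: P2 pit2 -> P1=[5,2,3,3,0,0](2) P2=[7,4,0,4,5,6](1)
Move 4: P1 pit3 -> P1=[5,2,3,0,1,1](3) P2=[7,4,0,4,5,6](1)
Move 5: P2 pit4 -> P1=[6,3,4,0,1,1](3) P2=[7,4,0,4,0,7](2)
Move 6: P1 pit2 -> P1=[6,3,0,1,2,2](4) P2=[7,4,0,4,0,7](2)

Answer: 6 3 0 1 2 2 4 7 4 0 4 0 7 2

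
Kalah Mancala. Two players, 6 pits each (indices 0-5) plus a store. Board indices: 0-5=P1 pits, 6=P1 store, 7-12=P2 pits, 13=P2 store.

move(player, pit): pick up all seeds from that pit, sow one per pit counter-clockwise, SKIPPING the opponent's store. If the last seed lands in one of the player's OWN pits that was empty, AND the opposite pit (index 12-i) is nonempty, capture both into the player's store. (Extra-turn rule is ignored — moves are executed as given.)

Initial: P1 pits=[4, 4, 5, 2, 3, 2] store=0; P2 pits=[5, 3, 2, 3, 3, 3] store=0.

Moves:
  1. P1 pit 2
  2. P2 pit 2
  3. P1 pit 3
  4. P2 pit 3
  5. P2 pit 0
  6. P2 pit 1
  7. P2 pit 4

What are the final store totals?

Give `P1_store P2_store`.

Answer: 2 3

Derivation:
Move 1: P1 pit2 -> P1=[4,4,0,3,4,3](1) P2=[6,3,2,3,3,3](0)
Move 2: P2 pit2 -> P1=[4,4,0,3,4,3](1) P2=[6,3,0,4,4,3](0)
Move 3: P1 pit3 -> P1=[4,4,0,0,5,4](2) P2=[6,3,0,4,4,3](0)
Move 4: P2 pit3 -> P1=[5,4,0,0,5,4](2) P2=[6,3,0,0,5,4](1)
Move 5: P2 pit0 -> P1=[5,4,0,0,5,4](2) P2=[0,4,1,1,6,5](2)
Move 6: P2 pit1 -> P1=[5,4,0,0,5,4](2) P2=[0,0,2,2,7,6](2)
Move 7: P2 pit4 -> P1=[6,5,1,1,6,4](2) P2=[0,0,2,2,0,7](3)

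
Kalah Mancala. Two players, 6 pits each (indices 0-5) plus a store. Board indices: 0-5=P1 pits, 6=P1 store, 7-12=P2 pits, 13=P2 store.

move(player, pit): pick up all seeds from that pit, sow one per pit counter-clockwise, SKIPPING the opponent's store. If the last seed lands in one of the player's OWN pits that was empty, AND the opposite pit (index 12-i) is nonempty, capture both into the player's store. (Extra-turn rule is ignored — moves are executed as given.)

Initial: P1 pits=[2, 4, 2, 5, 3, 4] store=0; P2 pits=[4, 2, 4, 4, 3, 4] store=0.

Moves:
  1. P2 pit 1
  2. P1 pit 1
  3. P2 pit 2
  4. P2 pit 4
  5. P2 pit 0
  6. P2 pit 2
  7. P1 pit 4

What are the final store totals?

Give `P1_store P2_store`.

Answer: 1 4

Derivation:
Move 1: P2 pit1 -> P1=[2,4,2,5,3,4](0) P2=[4,0,5,5,3,4](0)
Move 2: P1 pit1 -> P1=[2,0,3,6,4,5](0) P2=[4,0,5,5,3,4](0)
Move 3: P2 pit2 -> P1=[3,0,3,6,4,5](0) P2=[4,0,0,6,4,5](1)
Move 4: P2 pit4 -> P1=[4,1,3,6,4,5](0) P2=[4,0,0,6,0,6](2)
Move 5: P2 pit0 -> P1=[4,0,3,6,4,5](0) P2=[0,1,1,7,0,6](4)
Move 6: P2 pit2 -> P1=[4,0,3,6,4,5](0) P2=[0,1,0,8,0,6](4)
Move 7: P1 pit4 -> P1=[4,0,3,6,0,6](1) P2=[1,2,0,8,0,6](4)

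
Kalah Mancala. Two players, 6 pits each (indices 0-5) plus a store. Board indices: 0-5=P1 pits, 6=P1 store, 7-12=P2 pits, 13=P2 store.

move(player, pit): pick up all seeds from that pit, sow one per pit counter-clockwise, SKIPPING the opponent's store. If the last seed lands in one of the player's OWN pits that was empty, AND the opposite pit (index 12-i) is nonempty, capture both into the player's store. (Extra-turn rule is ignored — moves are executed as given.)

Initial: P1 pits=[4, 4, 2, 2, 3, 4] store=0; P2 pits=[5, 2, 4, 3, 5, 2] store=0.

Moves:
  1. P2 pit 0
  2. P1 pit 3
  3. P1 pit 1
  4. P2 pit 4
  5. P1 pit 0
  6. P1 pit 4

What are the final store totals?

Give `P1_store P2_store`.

Move 1: P2 pit0 -> P1=[4,4,2,2,3,4](0) P2=[0,3,5,4,6,3](0)
Move 2: P1 pit3 -> P1=[4,4,2,0,4,5](0) P2=[0,3,5,4,6,3](0)
Move 3: P1 pit1 -> P1=[4,0,3,1,5,6](0) P2=[0,3,5,4,6,3](0)
Move 4: P2 pit4 -> P1=[5,1,4,2,5,6](0) P2=[0,3,5,4,0,4](1)
Move 5: P1 pit0 -> P1=[0,2,5,3,6,7](0) P2=[0,3,5,4,0,4](1)
Move 6: P1 pit4 -> P1=[0,2,5,3,0,8](1) P2=[1,4,6,5,0,4](1)

Answer: 1 1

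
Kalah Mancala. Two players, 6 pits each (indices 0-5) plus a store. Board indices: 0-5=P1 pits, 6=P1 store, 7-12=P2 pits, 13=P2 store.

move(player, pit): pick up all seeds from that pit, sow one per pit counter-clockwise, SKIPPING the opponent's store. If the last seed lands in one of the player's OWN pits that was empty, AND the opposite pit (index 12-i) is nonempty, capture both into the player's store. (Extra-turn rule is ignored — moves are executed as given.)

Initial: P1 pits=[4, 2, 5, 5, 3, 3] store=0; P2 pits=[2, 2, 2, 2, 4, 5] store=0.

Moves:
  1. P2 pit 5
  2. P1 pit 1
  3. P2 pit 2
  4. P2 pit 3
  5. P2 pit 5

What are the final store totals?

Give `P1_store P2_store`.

Answer: 0 3

Derivation:
Move 1: P2 pit5 -> P1=[5,3,6,6,3,3](0) P2=[2,2,2,2,4,0](1)
Move 2: P1 pit1 -> P1=[5,0,7,7,4,3](0) P2=[2,2,2,2,4,0](1)
Move 3: P2 pit2 -> P1=[5,0,7,7,4,3](0) P2=[2,2,0,3,5,0](1)
Move 4: P2 pit3 -> P1=[5,0,7,7,4,3](0) P2=[2,2,0,0,6,1](2)
Move 5: P2 pit5 -> P1=[5,0,7,7,4,3](0) P2=[2,2,0,0,6,0](3)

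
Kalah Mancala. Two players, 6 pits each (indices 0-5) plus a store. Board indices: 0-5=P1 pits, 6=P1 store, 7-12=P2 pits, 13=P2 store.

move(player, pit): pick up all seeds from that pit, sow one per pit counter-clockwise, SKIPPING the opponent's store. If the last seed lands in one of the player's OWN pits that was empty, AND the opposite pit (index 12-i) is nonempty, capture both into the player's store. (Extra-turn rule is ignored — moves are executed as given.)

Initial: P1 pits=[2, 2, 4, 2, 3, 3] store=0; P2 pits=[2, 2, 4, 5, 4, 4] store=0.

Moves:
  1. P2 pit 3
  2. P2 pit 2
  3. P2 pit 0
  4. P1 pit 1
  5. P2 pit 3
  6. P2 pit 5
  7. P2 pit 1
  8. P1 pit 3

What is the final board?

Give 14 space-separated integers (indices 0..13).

Answer: 4 1 6 0 6 4 0 0 0 1 1 8 0 6

Derivation:
Move 1: P2 pit3 -> P1=[3,3,4,2,3,3](0) P2=[2,2,4,0,5,5](1)
Move 2: P2 pit2 -> P1=[3,3,4,2,3,3](0) P2=[2,2,0,1,6,6](2)
Move 3: P2 pit0 -> P1=[3,3,4,0,3,3](0) P2=[0,3,0,1,6,6](5)
Move 4: P1 pit1 -> P1=[3,0,5,1,4,3](0) P2=[0,3,0,1,6,6](5)
Move 5: P2 pit3 -> P1=[3,0,5,1,4,3](0) P2=[0,3,0,0,7,6](5)
Move 6: P2 pit5 -> P1=[4,1,6,2,5,3](0) P2=[0,3,0,0,7,0](6)
Move 7: P2 pit1 -> P1=[4,1,6,2,5,3](0) P2=[0,0,1,1,8,0](6)
Move 8: P1 pit3 -> P1=[4,1,6,0,6,4](0) P2=[0,0,1,1,8,0](6)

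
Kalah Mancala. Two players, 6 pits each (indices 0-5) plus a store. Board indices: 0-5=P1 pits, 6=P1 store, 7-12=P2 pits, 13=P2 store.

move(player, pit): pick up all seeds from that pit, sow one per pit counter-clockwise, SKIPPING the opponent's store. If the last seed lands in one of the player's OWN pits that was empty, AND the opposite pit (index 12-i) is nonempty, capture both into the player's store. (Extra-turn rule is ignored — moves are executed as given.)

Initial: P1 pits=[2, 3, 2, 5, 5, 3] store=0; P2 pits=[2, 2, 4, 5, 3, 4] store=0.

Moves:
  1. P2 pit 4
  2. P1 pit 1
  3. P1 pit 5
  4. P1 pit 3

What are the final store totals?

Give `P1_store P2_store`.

Move 1: P2 pit4 -> P1=[3,3,2,5,5,3](0) P2=[2,2,4,5,0,5](1)
Move 2: P1 pit1 -> P1=[3,0,3,6,6,3](0) P2=[2,2,4,5,0,5](1)
Move 3: P1 pit5 -> P1=[3,0,3,6,6,0](1) P2=[3,3,4,5,0,5](1)
Move 4: P1 pit3 -> P1=[3,0,3,0,7,1](2) P2=[4,4,5,5,0,5](1)

Answer: 2 1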